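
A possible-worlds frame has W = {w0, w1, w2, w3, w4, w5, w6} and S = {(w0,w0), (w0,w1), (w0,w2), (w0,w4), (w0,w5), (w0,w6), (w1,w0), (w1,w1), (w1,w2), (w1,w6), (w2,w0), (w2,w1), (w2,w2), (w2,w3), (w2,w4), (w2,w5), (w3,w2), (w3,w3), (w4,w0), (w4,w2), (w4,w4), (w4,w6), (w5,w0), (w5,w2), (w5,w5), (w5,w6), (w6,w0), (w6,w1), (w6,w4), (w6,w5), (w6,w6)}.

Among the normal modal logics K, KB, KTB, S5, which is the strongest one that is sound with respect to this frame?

Symmetric (axiom B): yes — every pair in S has its reverse in S.
Reflexive (axiom T): yes — every world is S-related to itself.
Euclidean (axiom 5): no — w0 S w1 and w0 S w4, but not w1 S w4.
So F validates K, KB, KTB; S5 would additionally require S to be Euclidean. The strongest is KTB.

KTB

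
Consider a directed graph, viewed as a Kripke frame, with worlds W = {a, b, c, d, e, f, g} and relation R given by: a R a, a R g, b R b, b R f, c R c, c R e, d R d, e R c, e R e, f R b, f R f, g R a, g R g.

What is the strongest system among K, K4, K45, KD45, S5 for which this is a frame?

S5

Transitive (axiom 4): yes — every two-step R-path is closed by a direct edge.
Euclidean (axiom 5): yes — any two successors of a common world are R-related.
Serial (axiom D): yes — every world has a successor (e.g. a R a).
Reflexive (axiom T): yes — every world is R-related to itself.
So F validates K, K4, K45, KD45, S5. The strongest is S5.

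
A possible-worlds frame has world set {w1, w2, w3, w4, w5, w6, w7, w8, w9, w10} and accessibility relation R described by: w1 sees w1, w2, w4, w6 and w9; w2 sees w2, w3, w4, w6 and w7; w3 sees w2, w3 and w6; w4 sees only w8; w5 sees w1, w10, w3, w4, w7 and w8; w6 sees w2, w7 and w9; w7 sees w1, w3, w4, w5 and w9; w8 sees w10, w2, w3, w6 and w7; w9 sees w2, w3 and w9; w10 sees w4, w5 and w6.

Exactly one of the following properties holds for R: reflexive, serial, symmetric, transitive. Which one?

serial

Reflexive: no — w4 is not related to itself.
Serial: yes — every world has a successor (e.g. w1 R w1).
Symmetric: no — w1 R w2 but not w2 R w1.
Transitive: no — w1 R w2 and w2 R w3, but not w1 R w3.
Only serial holds.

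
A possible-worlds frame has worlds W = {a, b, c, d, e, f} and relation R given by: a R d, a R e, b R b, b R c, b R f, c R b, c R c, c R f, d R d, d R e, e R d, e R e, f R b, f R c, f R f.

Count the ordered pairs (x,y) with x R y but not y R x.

Enumerating: (a,d), (a,e).

2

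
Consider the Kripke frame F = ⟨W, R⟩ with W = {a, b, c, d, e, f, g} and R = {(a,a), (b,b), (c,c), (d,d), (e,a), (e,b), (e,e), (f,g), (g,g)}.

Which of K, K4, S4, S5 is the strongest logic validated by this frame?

Transitive (axiom 4): yes — every two-step R-path is closed by a direct edge.
Reflexive (axiom T): no — f is not related to itself.
Euclidean (axiom 5): no — e R a and e R b, but not a R b.
So F validates K, K4; S4 would additionally require R to be reflexive. The strongest is K4.

K4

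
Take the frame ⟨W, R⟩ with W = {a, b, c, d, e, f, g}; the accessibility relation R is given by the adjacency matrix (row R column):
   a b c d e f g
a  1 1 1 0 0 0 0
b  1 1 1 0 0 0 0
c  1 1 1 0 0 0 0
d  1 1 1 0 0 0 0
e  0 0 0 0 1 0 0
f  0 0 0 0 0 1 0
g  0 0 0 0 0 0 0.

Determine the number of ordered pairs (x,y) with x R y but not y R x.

Enumerating: (d,a), (d,b), (d,c).

3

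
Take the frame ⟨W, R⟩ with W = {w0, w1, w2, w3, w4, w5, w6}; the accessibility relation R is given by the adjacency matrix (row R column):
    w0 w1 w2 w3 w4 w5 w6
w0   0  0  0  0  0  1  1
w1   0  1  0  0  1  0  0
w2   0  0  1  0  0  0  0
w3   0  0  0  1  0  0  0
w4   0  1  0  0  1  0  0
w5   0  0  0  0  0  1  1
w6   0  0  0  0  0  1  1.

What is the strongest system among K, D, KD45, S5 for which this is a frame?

Serial (axiom D): yes — every world has a successor (e.g. w0 R w5).
Euclidean (axiom 5): yes — any two successors of a common world are R-related.
Transitive (axiom 4): yes — every two-step R-path is closed by a direct edge.
Reflexive (axiom T): no — w0 is not related to itself.
So F validates K, D, KD45; S5 would additionally require R to be reflexive. The strongest is KD45.

KD45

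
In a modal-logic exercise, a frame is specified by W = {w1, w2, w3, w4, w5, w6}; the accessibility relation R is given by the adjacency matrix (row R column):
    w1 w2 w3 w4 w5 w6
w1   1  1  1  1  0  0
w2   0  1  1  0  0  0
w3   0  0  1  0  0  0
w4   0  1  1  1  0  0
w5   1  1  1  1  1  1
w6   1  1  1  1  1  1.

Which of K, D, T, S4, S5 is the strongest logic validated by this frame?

Serial (axiom D): yes — every world has a successor (e.g. w1 R w1).
Reflexive (axiom T): yes — every world is R-related to itself.
Transitive (axiom 4): yes — every two-step R-path is closed by a direct edge.
Euclidean (axiom 5): no — w1 R w2 and w1 R w4, but not w2 R w4.
So F validates K, D, T, S4; S5 would additionally require R to be Euclidean. The strongest is S4.

S4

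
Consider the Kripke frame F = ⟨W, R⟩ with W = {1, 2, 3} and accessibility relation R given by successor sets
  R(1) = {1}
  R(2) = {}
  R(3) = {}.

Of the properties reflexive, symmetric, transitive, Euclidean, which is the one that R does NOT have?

reflexive

Reflexive: no — 2 is not related to itself.
Symmetric: yes — every pair in R has its reverse in R.
Transitive: yes — every two-step R-path is closed by a direct edge.
Euclidean: yes — any two successors of a common world are R-related.
Only reflexive fails.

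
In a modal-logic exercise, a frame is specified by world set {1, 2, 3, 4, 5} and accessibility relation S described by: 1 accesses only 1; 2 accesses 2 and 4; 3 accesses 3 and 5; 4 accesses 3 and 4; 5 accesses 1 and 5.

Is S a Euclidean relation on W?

No

Euclidean: no — 2 S 4 and 2 S 2, but not 4 S 2.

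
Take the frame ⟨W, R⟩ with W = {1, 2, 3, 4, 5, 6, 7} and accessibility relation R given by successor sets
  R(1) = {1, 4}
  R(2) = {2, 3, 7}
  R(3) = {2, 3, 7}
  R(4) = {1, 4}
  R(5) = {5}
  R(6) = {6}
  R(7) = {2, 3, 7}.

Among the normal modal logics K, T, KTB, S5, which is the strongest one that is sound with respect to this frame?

S5

Reflexive (axiom T): yes — every world is R-related to itself.
Symmetric (axiom B): yes — every pair in R has its reverse in R.
Euclidean (axiom 5): yes — any two successors of a common world are R-related.
So F validates K, T, KTB, S5. The strongest is S5.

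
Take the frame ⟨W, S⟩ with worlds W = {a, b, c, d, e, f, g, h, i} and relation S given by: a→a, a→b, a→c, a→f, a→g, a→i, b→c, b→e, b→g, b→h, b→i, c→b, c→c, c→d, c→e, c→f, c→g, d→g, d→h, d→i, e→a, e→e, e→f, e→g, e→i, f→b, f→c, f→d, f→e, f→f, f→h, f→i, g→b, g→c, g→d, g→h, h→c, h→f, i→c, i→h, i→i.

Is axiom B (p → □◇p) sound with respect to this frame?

No

By correspondence theory, B is valid on a frame iff S is symmetric.
Symmetric: no — a S b but not b S a.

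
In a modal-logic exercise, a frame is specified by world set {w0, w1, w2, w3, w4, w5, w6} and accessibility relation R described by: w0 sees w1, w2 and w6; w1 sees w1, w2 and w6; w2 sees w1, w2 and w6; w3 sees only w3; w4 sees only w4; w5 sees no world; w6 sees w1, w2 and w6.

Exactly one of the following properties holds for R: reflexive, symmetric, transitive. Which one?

transitive

Reflexive: no — w0 is not related to itself.
Symmetric: no — w0 R w1 but not w1 R w0.
Transitive: yes — every two-step R-path is closed by a direct edge.
Only transitive holds.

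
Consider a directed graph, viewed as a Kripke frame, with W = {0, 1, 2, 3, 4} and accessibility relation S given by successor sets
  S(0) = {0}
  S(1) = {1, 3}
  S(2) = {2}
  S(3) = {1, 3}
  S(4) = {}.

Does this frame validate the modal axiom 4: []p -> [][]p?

By correspondence theory, 4 is valid on a frame iff S is transitive.
Transitive: yes — every two-step S-path is closed by a direct edge.

Yes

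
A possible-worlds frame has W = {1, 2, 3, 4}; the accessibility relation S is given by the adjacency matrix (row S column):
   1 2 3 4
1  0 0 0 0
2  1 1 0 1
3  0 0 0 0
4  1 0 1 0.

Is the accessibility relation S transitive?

No

Transitive: no — 2 S 4 and 4 S 3, but not 2 S 3.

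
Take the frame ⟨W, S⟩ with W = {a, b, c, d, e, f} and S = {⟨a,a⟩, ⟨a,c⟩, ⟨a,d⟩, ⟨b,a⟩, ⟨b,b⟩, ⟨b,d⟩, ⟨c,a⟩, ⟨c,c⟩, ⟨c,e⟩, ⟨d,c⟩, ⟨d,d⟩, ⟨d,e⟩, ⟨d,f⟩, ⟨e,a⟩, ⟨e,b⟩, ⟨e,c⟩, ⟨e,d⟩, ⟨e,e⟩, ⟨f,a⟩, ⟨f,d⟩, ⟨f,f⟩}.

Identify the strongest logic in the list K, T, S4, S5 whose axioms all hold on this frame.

T

Reflexive (axiom T): yes — every world is S-related to itself.
Transitive (axiom 4): no — a S c and c S e, but not a S e.
Euclidean (axiom 5): no — a S c and a S d, but not c S d.
So F validates K, T; S4 would additionally require S to be transitive. The strongest is T.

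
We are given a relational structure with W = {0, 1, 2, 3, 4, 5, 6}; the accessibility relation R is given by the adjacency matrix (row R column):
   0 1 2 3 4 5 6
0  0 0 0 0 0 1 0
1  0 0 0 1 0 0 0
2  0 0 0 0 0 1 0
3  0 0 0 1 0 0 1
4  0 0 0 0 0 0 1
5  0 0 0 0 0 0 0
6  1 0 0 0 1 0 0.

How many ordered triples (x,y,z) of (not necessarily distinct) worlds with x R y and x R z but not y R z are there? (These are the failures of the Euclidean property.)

9

Enumerating: (0,5,5), (2,5,5), (3,6,3), (3,6,6), (4,6,6), (6,0,0), (6,0,4), (6,4,0), (6,4,4).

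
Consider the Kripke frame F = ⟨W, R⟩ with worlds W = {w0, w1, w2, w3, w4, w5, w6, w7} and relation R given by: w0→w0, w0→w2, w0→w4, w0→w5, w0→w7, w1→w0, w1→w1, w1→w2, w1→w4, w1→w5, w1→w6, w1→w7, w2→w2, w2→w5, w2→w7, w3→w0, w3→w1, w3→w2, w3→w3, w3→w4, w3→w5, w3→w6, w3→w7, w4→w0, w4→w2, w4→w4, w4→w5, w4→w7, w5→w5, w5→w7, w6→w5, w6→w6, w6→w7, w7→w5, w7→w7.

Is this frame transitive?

Transitive: yes — every two-step R-path is closed by a direct edge.

Yes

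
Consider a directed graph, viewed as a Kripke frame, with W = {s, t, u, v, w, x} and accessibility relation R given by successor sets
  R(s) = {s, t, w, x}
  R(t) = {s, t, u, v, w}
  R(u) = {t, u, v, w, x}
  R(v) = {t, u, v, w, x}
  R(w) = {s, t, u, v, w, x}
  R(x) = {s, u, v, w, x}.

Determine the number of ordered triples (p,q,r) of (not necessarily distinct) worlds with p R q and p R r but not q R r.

Enumerating: (s,t,x), (s,x,t), (t,s,u), (t,s,v), (t,u,s), (t,v,s), (u,t,x), (u,x,t), (v,t,x), (v,x,t), (w,s,u), (w,s,v), … and 8 more.
Total: 20.

20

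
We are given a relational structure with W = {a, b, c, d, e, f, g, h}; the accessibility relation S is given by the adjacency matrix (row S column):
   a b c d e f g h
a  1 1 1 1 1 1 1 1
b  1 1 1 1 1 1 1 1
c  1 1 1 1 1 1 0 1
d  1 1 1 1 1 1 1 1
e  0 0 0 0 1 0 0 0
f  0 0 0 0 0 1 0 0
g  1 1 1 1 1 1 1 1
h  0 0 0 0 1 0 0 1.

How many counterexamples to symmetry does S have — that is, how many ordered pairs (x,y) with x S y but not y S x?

17

Enumerating: (a,e), (a,f), (a,h), (b,e), (b,f), (b,h), (c,e), (c,f), (c,h), (d,e), (d,f), (d,h), (g,c), (g,e), (g,f), (g,h), (h,e).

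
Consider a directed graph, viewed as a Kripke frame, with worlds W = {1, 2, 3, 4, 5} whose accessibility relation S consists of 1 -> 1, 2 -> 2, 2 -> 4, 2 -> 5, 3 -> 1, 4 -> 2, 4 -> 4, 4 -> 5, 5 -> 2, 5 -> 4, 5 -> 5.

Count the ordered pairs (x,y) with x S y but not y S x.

Enumerating: (3,1).

1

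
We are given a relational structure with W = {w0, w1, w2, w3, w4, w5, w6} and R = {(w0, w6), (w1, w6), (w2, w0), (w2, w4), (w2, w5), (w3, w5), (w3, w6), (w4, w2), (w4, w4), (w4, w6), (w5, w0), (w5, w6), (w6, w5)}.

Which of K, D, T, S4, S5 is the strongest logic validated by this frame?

D

Serial (axiom D): yes — every world has a successor (e.g. w0 R w6).
Reflexive (axiom T): no — w0 is not related to itself.
Transitive (axiom 4): no — w0 R w6 and w6 R w5, but not w0 R w5.
Euclidean (axiom 5): no — w2 R w0 and w2 R w4, but not w0 R w4.
So F validates K, D; T would additionally require R to be reflexive. The strongest is D.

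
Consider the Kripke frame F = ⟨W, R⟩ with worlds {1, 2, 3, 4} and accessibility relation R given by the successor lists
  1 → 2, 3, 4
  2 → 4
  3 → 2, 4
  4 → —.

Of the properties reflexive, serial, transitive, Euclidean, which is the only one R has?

transitive

Reflexive: no — 1 is not related to itself.
Serial: no — 4 has no R-successor.
Transitive: yes — every two-step R-path is closed by a direct edge.
Euclidean: no — 1 R 2 and 1 R 3, but not 2 R 3.
Only transitive holds.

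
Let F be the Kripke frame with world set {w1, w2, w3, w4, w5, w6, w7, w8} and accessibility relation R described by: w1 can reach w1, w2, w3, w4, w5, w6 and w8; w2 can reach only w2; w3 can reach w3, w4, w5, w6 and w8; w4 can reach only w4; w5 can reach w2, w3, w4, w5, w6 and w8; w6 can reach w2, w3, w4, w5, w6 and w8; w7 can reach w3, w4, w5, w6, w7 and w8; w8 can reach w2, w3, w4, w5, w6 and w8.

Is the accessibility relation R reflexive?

Reflexive: yes — every world is R-related to itself.

Yes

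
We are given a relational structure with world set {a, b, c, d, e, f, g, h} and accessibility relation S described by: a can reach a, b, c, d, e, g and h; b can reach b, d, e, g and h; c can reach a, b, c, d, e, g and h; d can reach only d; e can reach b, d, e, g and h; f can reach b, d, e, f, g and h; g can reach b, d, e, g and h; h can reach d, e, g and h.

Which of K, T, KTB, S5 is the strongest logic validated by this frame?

Reflexive (axiom T): yes — every world is S-related to itself.
Symmetric (axiom B): no — a S b but not b S a.
Euclidean (axiom 5): no — a S b and a S c, but not b S c.
So F validates K, T; KTB would additionally require S to be symmetric. The strongest is T.

T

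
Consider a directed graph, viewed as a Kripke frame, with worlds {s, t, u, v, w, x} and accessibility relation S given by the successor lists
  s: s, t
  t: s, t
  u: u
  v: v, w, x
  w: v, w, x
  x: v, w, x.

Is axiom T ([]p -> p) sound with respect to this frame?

Axiom T corresponds to the accessibility relation being reflexive.
Reflexive: yes — every world is S-related to itself.

Yes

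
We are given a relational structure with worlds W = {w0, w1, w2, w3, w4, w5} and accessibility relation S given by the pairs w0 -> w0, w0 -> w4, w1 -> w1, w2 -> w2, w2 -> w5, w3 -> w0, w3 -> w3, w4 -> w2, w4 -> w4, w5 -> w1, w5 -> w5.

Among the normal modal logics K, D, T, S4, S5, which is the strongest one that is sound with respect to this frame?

T

Serial (axiom D): yes — every world has a successor (e.g. w0 S w0).
Reflexive (axiom T): yes — every world is S-related to itself.
Transitive (axiom 4): no — w0 S w4 and w4 S w2, but not w0 S w2.
Euclidean (axiom 5): no — w0 S w4 and w0 S w0, but not w4 S w0.
So F validates K, D, T; S4 would additionally require S to be transitive. The strongest is T.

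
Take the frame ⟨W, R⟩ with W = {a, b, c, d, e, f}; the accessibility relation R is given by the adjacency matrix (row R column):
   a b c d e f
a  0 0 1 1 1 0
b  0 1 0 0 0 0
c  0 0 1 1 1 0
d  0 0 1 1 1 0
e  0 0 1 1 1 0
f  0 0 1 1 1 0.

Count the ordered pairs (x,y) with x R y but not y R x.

6

Enumerating: (a,c), (a,d), (a,e), (f,c), (f,d), (f,e).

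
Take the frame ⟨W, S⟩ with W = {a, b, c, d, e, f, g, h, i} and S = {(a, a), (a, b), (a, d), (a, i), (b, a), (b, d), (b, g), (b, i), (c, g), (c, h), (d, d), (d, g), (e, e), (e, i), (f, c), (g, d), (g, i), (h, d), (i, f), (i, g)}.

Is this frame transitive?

Transitive: no — a S b and b S g, but not a S g.

No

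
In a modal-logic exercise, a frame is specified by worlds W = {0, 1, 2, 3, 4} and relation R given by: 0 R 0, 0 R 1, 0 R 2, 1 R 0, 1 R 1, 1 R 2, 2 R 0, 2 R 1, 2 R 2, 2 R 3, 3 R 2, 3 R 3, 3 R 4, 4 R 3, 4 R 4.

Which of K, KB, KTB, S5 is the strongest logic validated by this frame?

Symmetric (axiom B): yes — every pair in R has its reverse in R.
Reflexive (axiom T): yes — every world is R-related to itself.
Euclidean (axiom 5): no — 2 R 0 and 2 R 3, but not 0 R 3.
So F validates K, KB, KTB; S5 would additionally require R to be Euclidean. The strongest is KTB.

KTB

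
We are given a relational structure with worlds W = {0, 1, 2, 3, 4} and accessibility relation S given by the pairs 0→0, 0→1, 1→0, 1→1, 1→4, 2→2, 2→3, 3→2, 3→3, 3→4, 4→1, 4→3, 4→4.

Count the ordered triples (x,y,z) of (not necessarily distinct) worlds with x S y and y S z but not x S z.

Enumerating: (0,1,4), (1,4,3), (2,3,4), (3,4,1), (4,1,0), (4,3,2).

6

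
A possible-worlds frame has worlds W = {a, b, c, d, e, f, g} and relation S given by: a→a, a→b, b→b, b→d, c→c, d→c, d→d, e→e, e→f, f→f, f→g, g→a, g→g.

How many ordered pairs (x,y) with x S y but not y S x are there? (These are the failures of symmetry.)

6

Enumerating: (a,b), (b,d), (d,c), (e,f), (f,g), (g,a).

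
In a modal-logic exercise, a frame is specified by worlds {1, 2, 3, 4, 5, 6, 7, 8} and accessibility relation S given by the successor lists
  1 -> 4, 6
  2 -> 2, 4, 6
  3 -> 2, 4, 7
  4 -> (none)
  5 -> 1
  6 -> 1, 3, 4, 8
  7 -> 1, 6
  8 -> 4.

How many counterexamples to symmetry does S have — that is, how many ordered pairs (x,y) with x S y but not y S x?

13

Enumerating: (1,4), (2,4), (2,6), (3,2), (3,4), (3,7), (5,1), (6,3), (6,4), (6,8), (7,1), (7,6), (8,4).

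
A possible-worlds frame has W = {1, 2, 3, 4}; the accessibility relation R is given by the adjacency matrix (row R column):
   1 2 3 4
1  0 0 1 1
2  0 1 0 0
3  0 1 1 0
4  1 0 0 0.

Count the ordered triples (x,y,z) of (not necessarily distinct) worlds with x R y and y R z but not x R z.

4

Enumerating: (1,3,2), (1,4,1), (4,1,3), (4,1,4).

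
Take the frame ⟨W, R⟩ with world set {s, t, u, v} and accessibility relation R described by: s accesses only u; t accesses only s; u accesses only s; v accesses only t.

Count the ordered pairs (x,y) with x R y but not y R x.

2

Enumerating: (t,s), (v,t).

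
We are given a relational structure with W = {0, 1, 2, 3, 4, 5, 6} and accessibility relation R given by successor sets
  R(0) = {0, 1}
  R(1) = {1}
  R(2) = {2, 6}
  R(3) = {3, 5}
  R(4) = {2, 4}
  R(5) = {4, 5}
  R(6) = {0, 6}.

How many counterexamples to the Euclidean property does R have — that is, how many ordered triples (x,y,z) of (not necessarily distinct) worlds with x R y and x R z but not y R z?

Enumerating: (0,1,0), (2,6,2), (3,5,3), (4,2,4), (5,4,5), (6,0,6).

6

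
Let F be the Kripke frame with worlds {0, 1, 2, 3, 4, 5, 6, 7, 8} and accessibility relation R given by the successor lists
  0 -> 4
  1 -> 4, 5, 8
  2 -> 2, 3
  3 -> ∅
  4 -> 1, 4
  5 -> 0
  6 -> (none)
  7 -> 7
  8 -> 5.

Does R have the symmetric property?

No

Symmetric: no — 0 R 4 but not 4 R 0.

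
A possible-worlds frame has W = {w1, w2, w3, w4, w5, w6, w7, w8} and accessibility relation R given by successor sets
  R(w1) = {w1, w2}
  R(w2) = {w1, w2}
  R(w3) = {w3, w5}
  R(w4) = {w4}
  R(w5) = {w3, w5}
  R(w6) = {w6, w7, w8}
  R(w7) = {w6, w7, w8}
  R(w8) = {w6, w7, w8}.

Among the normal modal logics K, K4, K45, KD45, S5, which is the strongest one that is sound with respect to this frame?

S5

Transitive (axiom 4): yes — every two-step R-path is closed by a direct edge.
Euclidean (axiom 5): yes — any two successors of a common world are R-related.
Serial (axiom D): yes — every world has a successor (e.g. w1 R w1).
Reflexive (axiom T): yes — every world is R-related to itself.
So F validates K, K4, K45, KD45, S5. The strongest is S5.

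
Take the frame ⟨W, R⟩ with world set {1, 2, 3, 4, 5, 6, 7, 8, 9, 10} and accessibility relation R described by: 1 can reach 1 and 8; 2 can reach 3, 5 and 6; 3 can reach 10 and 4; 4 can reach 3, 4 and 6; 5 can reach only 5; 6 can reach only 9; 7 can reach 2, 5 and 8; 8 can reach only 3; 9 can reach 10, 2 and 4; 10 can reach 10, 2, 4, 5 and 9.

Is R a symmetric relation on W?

No

Symmetric: no — 1 R 8 but not 8 R 1.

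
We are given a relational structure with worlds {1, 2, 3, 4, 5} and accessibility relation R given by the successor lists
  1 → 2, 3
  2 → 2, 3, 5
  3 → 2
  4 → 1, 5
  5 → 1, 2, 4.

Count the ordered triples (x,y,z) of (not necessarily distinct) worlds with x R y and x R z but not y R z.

Enumerating: (1,3,3), (2,3,3), (2,3,5), (2,5,3), (2,5,5), (4,1,1), (4,1,5), (4,5,5), (5,1,1), (5,1,4), (5,2,1), (5,2,4), (5,4,2), (5,4,4).

14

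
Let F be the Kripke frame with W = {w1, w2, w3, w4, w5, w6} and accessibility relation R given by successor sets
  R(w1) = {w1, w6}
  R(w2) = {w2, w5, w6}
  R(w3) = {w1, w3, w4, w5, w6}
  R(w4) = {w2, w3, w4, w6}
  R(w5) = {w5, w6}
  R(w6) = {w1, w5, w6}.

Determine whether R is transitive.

Transitive: no — w1 R w6 and w6 R w5, but not w1 R w5.

No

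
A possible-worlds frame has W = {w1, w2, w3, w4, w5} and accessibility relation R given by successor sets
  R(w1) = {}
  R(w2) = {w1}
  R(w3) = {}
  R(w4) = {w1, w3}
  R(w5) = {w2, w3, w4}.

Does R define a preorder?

Reflexive: no — w1 is not related to itself.
Transitive: no — w5 R w2 and w2 R w1, but not w5 R w1.
So R is not a preorder.

No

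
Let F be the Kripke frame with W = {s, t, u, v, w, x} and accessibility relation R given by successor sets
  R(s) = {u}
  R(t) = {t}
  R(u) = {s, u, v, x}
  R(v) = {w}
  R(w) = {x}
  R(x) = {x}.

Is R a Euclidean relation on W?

Euclidean: no — u R s and u R v, but not s R v.

No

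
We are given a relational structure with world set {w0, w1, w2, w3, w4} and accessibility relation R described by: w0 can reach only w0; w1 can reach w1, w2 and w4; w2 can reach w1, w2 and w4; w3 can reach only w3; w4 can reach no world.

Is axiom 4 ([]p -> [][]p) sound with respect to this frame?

The schema 4 characterises exactly the transitive frames.
Transitive: yes — every two-step R-path is closed by a direct edge.

Yes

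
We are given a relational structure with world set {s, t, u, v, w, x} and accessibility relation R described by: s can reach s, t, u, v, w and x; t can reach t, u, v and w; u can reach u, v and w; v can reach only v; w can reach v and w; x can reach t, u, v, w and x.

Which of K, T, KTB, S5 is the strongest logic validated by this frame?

Reflexive (axiom T): yes — every world is R-related to itself.
Symmetric (axiom B): no — s R t but not t R s.
Euclidean (axiom 5): no — s R t and s R x, but not t R x.
So F validates K, T; KTB would additionally require R to be symmetric. The strongest is T.

T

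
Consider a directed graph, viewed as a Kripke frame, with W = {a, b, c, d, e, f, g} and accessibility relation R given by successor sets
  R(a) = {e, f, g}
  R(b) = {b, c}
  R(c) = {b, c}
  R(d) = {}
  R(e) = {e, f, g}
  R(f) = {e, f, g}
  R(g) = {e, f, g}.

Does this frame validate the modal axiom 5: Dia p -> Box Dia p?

Yes

By correspondence theory, 5 is valid on a frame iff R is Euclidean.
Euclidean: yes — any two successors of a common world are R-related.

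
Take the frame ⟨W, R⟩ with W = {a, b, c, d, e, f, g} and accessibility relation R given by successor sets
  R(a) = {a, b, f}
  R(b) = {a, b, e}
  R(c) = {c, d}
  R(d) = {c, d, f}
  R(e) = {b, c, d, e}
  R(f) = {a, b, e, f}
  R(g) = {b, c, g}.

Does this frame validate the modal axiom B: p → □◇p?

Axiom B corresponds to the accessibility relation being symmetric.
Symmetric: no — d R f but not f R d.

No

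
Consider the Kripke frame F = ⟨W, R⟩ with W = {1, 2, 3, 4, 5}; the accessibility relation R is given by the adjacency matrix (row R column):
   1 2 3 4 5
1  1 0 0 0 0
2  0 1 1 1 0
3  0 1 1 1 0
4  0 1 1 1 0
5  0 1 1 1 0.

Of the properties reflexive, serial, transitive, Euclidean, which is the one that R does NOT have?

reflexive

Reflexive: no — 5 is not related to itself.
Serial: yes — every world has a successor (e.g. 1 R 1).
Transitive: yes — every two-step R-path is closed by a direct edge.
Euclidean: yes — any two successors of a common world are R-related.
Only reflexive fails.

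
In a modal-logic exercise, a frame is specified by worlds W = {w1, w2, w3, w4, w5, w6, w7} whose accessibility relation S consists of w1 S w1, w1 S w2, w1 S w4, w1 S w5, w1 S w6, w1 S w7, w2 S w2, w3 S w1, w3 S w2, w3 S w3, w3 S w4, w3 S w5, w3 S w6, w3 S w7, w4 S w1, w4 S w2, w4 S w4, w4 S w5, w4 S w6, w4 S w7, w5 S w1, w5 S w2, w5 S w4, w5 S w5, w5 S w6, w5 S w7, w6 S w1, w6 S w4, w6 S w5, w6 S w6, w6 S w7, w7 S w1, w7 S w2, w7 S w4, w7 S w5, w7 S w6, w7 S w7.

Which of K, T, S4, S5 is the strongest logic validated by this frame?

T

Reflexive (axiom T): yes — every world is S-related to itself.
Transitive (axiom 4): no — w6 S w1 and w1 S w2, but not w6 S w2.
Euclidean (axiom 5): no — w1 S w2 and w1 S w4, but not w2 S w4.
So F validates K, T; S4 would additionally require S to be transitive. The strongest is T.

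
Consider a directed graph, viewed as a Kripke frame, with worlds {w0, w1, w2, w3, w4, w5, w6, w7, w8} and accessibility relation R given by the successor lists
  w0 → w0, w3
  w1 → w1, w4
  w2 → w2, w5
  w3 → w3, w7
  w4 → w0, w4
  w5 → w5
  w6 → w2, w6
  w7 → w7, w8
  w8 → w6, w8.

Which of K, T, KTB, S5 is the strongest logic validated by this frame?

Reflexive (axiom T): yes — every world is R-related to itself.
Symmetric (axiom B): no — w0 R w3 but not w3 R w0.
Euclidean (axiom 5): no — w0 R w3 and w0 R w0, but not w3 R w0.
So F validates K, T; KTB would additionally require R to be symmetric. The strongest is T.

T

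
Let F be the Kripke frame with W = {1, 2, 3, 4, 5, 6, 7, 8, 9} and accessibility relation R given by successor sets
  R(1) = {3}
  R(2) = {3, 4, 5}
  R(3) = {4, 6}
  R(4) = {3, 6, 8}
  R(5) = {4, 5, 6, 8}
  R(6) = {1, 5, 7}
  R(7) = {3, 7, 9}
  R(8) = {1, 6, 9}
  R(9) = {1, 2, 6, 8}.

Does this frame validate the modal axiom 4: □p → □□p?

Axiom 4 corresponds to the accessibility relation being transitive.
Transitive: no — 1 R 3 and 3 R 4, but not 1 R 4.

No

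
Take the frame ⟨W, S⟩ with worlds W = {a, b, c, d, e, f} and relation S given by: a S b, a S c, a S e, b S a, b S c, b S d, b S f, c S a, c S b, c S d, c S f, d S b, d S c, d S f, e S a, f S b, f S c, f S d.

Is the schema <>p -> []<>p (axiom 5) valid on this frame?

No

Axiom 5 corresponds to the accessibility relation being Euclidean.
Euclidean: no — a S b and a S e, but not b S e.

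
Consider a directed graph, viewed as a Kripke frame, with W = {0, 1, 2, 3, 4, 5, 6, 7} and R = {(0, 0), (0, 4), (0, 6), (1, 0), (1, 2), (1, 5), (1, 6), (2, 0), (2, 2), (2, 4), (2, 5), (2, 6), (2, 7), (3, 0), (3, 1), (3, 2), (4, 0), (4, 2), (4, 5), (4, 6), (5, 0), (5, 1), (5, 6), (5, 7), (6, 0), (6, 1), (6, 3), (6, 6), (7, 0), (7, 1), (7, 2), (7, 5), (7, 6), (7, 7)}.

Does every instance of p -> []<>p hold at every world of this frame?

The schema B characterises exactly the symmetric frames.
Symmetric: no — 1 R 0 but not 0 R 1.

No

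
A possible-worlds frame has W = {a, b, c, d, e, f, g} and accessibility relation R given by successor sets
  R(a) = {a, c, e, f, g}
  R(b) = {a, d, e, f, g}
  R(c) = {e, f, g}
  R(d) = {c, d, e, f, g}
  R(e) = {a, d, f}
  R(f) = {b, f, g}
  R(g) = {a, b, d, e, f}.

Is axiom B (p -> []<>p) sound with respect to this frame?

Axiom B corresponds to the accessibility relation being symmetric.
Symmetric: no — a R c but not c R a.

No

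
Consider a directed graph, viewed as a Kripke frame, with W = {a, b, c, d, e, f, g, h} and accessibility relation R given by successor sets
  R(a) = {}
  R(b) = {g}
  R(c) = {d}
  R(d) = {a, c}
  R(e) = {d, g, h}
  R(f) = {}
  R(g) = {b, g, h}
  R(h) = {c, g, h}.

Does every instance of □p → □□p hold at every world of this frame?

No

By correspondence theory, 4 is valid on a frame iff R is transitive.
Transitive: no — b R g and g R h, but not b R h.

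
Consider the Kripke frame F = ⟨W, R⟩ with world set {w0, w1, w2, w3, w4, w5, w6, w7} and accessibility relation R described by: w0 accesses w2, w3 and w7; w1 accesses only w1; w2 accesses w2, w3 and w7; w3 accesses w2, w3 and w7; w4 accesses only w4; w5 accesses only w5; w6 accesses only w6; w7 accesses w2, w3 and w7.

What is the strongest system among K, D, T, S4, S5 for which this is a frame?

D

Serial (axiom D): yes — every world has a successor (e.g. w0 R w2).
Reflexive (axiom T): no — w0 is not related to itself.
Transitive (axiom 4): yes — every two-step R-path is closed by a direct edge.
Euclidean (axiom 5): yes — any two successors of a common world are R-related.
So F validates K, D; T would additionally require R to be reflexive. The strongest is D.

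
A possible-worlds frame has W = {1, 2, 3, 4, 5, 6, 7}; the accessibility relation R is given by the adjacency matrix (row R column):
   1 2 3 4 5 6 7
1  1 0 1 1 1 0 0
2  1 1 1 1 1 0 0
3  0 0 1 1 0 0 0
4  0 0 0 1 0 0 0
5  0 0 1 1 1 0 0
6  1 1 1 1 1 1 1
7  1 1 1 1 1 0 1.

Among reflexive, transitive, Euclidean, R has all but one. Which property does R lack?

Reflexive: yes — every world is R-related to itself.
Transitive: yes — every two-step R-path is closed by a direct edge.
Euclidean: no — 1 R 3 and 1 R 5, but not 3 R 5.
Only Euclidean fails.

Euclidean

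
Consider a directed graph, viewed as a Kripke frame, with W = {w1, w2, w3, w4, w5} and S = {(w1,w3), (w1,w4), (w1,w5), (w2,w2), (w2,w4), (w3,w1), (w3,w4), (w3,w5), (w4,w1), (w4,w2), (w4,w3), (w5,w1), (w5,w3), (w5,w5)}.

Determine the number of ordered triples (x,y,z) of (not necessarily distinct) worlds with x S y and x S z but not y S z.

Enumerating: (w1,w3,w3), (w1,w4,w4), (w1,w4,w5), (w1,w5,w4), (w2,w4,w4), (w3,w1,w1), (w3,w4,w4), (w3,w4,w5), (w3,w5,w4), (w4,w1,w1), (w4,w1,w2), (w4,w2,w1), (w4,w2,w3), (w4,w3,w2), (w4,w3,w3), (w5,w1,w1), (w5,w3,w3).

17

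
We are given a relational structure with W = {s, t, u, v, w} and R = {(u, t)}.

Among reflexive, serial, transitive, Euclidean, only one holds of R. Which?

transitive

Reflexive: no — s is not related to itself.
Serial: no — s has no R-successor.
Transitive: yes — every two-step R-path is closed by a direct edge.
Euclidean: no — u R t and u R t, but not t R t.
Only transitive holds.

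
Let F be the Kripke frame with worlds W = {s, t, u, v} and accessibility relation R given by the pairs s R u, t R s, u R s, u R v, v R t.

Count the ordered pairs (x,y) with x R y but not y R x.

Enumerating: (t,s), (u,v), (v,t).

3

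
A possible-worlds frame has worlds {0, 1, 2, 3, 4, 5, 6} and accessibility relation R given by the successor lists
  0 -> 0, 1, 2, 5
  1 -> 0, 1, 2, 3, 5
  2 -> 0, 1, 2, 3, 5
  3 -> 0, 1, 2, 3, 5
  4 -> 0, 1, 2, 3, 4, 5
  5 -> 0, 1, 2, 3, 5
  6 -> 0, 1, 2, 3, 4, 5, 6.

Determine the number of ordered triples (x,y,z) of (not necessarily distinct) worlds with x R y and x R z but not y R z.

Enumerating: (1,0,3), (2,0,3), (3,0,3), (4,0,3), (4,0,4), (4,1,4), (4,2,4), (4,3,4), (4,5,4), (5,0,3), (6,0,3), (6,0,4), … and 10 more.
Total: 22.

22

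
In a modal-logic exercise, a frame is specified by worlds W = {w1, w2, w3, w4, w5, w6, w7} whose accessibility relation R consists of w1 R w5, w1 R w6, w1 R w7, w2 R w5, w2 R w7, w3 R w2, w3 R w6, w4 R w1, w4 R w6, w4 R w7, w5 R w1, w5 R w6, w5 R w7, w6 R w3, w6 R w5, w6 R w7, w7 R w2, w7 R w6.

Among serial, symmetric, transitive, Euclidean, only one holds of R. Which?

serial

Serial: yes — every world has a successor (e.g. w1 R w5).
Symmetric: no — w1 R w6 but not w6 R w1.
Transitive: no — w1 R w6 and w6 R w3, but not w1 R w3.
Euclidean: no — w1 R w7 and w1 R w5, but not w7 R w5.
Only serial holds.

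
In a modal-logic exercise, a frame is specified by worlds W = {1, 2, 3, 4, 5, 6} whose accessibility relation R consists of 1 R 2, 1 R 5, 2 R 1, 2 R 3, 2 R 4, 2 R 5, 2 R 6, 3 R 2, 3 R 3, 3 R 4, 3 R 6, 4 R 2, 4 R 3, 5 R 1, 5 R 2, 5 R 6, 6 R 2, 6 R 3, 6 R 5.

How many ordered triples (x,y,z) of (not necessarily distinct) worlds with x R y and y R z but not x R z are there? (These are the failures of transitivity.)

33

Enumerating: (1,2,1), (1,2,3), (1,2,4), (1,2,6), (1,5,1), (1,5,6), (2,1,2), (2,3,2), (2,4,2), (2,5,2), (2,6,2), (3,2,1), … and 21 more.
Total: 33.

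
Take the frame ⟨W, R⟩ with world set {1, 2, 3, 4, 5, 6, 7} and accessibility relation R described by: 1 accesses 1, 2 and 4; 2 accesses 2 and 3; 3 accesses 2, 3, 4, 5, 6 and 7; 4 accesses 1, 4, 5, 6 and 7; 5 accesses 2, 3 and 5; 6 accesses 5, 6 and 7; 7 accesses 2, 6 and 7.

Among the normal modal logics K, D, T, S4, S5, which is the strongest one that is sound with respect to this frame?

T

Serial (axiom D): yes — every world has a successor (e.g. 1 R 1).
Reflexive (axiom T): yes — every world is R-related to itself.
Transitive (axiom 4): no — 1 R 2 and 2 R 3, but not 1 R 3.
Euclidean (axiom 5): no — 1 R 2 and 1 R 4, but not 2 R 4.
So F validates K, D, T; S4 would additionally require R to be transitive. The strongest is T.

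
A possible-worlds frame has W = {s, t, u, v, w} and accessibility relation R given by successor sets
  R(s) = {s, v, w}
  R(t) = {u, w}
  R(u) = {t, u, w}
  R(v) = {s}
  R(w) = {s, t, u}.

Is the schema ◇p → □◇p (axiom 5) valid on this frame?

No

The schema 5 characterises exactly the Euclidean frames.
Euclidean: no — s R v and s R w, but not v R w.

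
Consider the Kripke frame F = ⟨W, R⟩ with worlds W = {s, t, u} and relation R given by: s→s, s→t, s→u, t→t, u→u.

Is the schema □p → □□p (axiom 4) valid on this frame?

The schema 4 characterises exactly the transitive frames.
Transitive: yes — every two-step R-path is closed by a direct edge.

Yes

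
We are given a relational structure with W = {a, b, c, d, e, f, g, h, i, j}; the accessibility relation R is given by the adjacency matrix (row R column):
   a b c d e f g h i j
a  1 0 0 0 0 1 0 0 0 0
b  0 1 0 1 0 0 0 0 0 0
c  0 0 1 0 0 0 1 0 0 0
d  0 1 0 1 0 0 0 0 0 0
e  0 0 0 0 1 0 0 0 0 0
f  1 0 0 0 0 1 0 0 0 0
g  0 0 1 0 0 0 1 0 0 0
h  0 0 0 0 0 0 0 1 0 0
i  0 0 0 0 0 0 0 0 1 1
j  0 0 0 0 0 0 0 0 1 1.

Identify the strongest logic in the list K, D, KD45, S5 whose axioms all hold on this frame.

S5

Serial (axiom D): yes — every world has a successor (e.g. a R a).
Euclidean (axiom 5): yes — any two successors of a common world are R-related.
Transitive (axiom 4): yes — every two-step R-path is closed by a direct edge.
Reflexive (axiom T): yes — every world is R-related to itself.
So F validates K, D, KD45, S5. The strongest is S5.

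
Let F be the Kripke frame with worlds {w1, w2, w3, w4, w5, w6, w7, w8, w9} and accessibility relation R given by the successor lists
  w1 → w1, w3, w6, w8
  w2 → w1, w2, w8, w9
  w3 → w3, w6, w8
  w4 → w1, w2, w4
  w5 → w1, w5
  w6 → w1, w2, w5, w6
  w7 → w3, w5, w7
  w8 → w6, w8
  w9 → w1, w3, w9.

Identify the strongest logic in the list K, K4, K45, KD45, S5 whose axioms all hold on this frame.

K

Transitive (axiom 4): no — w1 R w6 and w6 R w2, but not w1 R w2.
Euclidean (axiom 5): no — w1 R w6 and w1 R w3, but not w6 R w3.
Serial (axiom D): yes — every world has a successor (e.g. w1 R w1).
Reflexive (axiom T): yes — every world is R-related to itself.
So F validates K; K4 would additionally require R to be transitive. The strongest is K.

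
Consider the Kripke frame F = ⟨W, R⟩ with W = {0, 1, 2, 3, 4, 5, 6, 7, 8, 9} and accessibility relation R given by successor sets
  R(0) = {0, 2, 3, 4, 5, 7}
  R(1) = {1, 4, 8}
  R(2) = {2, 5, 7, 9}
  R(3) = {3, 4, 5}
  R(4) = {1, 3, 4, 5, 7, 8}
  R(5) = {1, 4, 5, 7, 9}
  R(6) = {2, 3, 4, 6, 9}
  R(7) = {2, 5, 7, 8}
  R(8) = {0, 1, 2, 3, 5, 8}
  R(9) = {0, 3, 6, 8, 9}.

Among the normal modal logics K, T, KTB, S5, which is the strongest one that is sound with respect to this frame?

T

Reflexive (axiom T): yes — every world is R-related to itself.
Symmetric (axiom B): no — 0 R 2 but not 2 R 0.
Euclidean (axiom 5): no — 0 R 2 and 0 R 3, but not 2 R 3.
So F validates K, T; KTB would additionally require R to be symmetric. The strongest is T.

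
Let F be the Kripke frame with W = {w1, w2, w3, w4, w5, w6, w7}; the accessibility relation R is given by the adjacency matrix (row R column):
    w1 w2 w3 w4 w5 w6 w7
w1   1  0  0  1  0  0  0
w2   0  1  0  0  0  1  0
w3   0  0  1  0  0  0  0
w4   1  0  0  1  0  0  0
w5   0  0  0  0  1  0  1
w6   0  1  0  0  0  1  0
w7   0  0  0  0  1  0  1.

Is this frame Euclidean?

Euclidean: yes — any two successors of a common world are R-related.

Yes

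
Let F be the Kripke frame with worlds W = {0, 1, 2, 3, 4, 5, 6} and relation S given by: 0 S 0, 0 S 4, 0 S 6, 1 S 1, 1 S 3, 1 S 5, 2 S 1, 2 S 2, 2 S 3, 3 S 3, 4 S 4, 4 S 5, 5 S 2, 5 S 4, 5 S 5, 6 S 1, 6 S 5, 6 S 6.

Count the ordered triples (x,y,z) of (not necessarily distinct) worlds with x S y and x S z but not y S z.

17

Enumerating: (0,4,0), (0,4,6), (0,6,0), (0,6,4), (1,3,1), (1,3,5), (1,5,1), (1,5,3), (2,1,2), (2,3,1), (2,3,2), (5,2,4), (5,2,5), (5,4,2), (6,1,6), (6,5,1), (6,5,6).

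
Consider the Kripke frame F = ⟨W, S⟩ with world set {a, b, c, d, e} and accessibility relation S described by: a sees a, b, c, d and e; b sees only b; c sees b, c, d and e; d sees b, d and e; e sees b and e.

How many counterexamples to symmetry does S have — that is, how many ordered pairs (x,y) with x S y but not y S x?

Enumerating: (a,b), (a,c), (a,d), (a,e), (c,b), (c,d), (c,e), (d,b), (d,e), (e,b).

10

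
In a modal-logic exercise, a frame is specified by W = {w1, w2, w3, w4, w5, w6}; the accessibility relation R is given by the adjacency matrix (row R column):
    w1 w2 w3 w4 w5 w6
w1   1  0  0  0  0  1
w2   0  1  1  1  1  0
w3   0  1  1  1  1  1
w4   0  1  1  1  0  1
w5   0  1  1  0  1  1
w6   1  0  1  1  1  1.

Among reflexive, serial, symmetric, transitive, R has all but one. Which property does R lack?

transitive

Reflexive: yes — every world is R-related to itself.
Serial: yes — every world has a successor (e.g. w1 R w1).
Symmetric: yes — every pair in R has its reverse in R.
Transitive: no — w1 R w6 and w6 R w3, but not w1 R w3.
Only transitive fails.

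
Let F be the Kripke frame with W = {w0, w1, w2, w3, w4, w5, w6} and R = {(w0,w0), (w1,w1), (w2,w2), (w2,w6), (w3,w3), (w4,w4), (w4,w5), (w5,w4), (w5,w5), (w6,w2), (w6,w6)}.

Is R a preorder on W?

Yes

Reflexive: yes — every world is R-related to itself.
Transitive: yes — every two-step R-path is closed by a direct edge.
So R is a preorder.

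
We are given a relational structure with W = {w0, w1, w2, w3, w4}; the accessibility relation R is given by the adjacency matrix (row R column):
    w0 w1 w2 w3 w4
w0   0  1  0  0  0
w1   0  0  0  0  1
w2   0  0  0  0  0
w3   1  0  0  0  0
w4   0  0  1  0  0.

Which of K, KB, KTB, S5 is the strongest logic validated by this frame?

K

Symmetric (axiom B): no — w0 R w1 but not w1 R w0.
Reflexive (axiom T): no — w0 is not related to itself.
Euclidean (axiom 5): no — w0 R w1 and w0 R w1, but not w1 R w1.
So F validates K; KB would additionally require R to be symmetric. The strongest is K.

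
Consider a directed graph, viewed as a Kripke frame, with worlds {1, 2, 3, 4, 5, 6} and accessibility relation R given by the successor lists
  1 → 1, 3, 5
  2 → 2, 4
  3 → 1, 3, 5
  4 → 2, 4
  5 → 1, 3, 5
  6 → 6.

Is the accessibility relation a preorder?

Reflexive: yes — every world is R-related to itself.
Transitive: yes — every two-step R-path is closed by a direct edge.
So R is a preorder.

Yes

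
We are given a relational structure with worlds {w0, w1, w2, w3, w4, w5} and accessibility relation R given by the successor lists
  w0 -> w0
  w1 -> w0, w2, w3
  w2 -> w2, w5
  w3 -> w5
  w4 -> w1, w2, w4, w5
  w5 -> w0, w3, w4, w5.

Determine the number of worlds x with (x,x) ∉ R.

2

Enumerating: w1, w3.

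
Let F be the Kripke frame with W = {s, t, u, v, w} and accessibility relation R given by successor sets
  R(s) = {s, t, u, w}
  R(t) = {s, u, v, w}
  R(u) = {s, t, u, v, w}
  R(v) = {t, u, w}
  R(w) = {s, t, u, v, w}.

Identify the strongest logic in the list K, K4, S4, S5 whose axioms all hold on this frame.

Transitive (axiom 4): no — s R t and t R v, but not s R v.
Reflexive (axiom T): no — t is not related to itself.
Euclidean (axiom 5): no — t R s and t R v, but not s R v.
So F validates K; K4 would additionally require R to be transitive. The strongest is K.

K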